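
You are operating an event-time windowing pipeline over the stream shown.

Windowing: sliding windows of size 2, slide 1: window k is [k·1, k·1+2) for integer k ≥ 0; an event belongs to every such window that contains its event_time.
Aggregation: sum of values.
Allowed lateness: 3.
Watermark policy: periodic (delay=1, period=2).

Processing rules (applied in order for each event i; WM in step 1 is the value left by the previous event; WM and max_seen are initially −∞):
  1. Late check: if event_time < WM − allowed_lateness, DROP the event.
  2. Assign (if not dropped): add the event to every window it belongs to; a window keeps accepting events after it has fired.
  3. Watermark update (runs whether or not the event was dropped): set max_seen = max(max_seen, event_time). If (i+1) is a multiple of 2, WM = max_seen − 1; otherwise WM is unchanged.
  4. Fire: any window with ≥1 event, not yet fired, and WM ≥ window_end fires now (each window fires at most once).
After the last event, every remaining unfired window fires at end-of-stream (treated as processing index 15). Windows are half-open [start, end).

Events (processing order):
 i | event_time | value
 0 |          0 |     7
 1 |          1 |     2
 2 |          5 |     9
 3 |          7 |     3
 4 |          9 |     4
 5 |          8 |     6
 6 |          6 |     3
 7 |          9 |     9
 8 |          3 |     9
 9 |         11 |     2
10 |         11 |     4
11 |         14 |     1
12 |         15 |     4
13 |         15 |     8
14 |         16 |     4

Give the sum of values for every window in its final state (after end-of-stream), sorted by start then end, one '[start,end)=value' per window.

[0,2)=9 [1,3)=2 [4,6)=9 [5,7)=12 [6,8)=6 [7,9)=9 [8,10)=19 [9,11)=13 [10,12)=6 [11,13)=6 [13,15)=1 [14,16)=13 [15,17)=16 [16,18)=4

i=0 t=0 v=7: → [0,2); WM=−∞
i=1 t=1 v=2: → [1,3),[0,2); WM=0
i=2 t=5 v=9: → [5,7),[4,6); WM=0
i=3 t=7 v=3: → [7,9),[6,8); WM=6; [0,2) fires=9 [1,3) fires=2 [4,6) fires=9
i=4 t=9 v=4: → [9,11),[8,10); WM=6
i=5 t=8 v=6: → [8,10),[7,9); WM=8; [5,7) fires=9 [6,8) fires=3
i=6 t=6 v=3: → [6,8),[5,7); WM=8
i=7 t=9 v=9: → [9,11),[8,10); WM=8
i=8 t=3 v=9: DROP (t<8-3); WM=8
i=9 t=11 v=2: → [11,13),[10,12); WM=10; [7,9) fires=9 [8,10) fires=19
i=10 t=11 v=4: → [11,13),[10,12); WM=10
i=11 t=14 v=1: → [14,16),[13,15); WM=13; [9,11) fires=13 [10,12) fires=6 [11,13) fires=6
i=12 t=15 v=4: → [15,17),[14,16); WM=13
i=13 t=15 v=8: → [15,17),[14,16); WM=14
i=14 t=16 v=4: → [16,18),[15,17); WM=14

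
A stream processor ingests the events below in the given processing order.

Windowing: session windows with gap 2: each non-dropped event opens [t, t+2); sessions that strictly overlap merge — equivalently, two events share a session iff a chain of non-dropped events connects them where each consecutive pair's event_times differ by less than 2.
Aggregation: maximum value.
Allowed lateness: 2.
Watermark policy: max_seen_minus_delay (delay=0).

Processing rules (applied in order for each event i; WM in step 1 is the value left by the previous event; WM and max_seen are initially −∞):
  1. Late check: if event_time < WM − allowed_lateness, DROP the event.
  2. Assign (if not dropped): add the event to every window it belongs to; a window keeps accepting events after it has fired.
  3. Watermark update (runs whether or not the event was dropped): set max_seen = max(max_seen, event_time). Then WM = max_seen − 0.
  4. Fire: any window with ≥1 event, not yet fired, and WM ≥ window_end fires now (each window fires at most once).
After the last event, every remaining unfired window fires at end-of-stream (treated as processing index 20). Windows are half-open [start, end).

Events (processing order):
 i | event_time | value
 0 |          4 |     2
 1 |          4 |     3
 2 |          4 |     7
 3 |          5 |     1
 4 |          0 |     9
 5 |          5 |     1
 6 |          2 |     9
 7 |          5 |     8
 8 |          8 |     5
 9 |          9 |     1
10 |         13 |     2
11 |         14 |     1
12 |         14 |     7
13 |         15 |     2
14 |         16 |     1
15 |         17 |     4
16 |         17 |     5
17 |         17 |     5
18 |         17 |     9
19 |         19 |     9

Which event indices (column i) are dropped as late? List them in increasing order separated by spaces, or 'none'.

i=0 t=4 v=2: → [4,6); WM=4
i=1 t=4 v=3: → [4,6); WM=4
i=2 t=4 v=7: → [4,6); WM=4
i=3 t=5 v=1: → [4,7); WM=5
i=4 t=0 v=9: DROP (t<5-2); WM=5
i=5 t=5 v=1: → [4,7); WM=5
i=6 t=2 v=9: DROP (t<5-2); WM=5
i=7 t=5 v=8: → [4,7); WM=5
i=8 t=8 v=5: → [8,10); WM=8
i=9 t=9 v=1: → [8,11); WM=9
i=10 t=13 v=2: → [13,15); WM=13
i=11 t=14 v=1: → [13,16); WM=14
i=12 t=14 v=7: → [13,16); WM=14
i=13 t=15 v=2: → [13,17); WM=15
i=14 t=16 v=1: → [13,18); WM=16
i=15 t=17 v=4: → [13,19); WM=17
i=16 t=17 v=5: → [13,19); WM=17
i=17 t=17 v=5: → [13,19); WM=17
i=18 t=17 v=9: → [13,19); WM=17
i=19 t=19 v=9: → [19,21); WM=19

4 6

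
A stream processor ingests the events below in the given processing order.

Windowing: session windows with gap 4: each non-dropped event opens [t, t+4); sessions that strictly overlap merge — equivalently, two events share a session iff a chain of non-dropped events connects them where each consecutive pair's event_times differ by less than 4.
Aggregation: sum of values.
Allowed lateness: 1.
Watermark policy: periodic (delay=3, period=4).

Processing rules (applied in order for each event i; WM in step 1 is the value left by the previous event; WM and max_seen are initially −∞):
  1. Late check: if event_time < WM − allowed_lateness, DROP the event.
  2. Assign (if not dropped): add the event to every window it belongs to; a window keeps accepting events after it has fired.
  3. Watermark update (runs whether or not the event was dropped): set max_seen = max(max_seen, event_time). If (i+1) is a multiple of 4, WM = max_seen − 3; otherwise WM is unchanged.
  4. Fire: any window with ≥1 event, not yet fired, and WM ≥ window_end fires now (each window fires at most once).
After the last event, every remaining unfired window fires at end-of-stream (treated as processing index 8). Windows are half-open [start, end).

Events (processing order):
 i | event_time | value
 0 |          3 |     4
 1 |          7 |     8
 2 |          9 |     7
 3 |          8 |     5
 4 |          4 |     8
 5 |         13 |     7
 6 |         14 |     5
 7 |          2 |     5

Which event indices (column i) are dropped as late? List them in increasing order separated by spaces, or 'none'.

4 7

i=0 t=3 v=4: → [3,7); WM=−∞
i=1 t=7 v=8: → [7,11); WM=−∞
i=2 t=9 v=7: → [7,13); WM=−∞
i=3 t=8 v=5: → [7,13); WM=6
i=4 t=4 v=8: DROP (t<6-1); WM=6
i=5 t=13 v=7: → [13,17); WM=6
i=6 t=14 v=5: → [13,18); WM=6
i=7 t=2 v=5: DROP (t<6-1); WM=11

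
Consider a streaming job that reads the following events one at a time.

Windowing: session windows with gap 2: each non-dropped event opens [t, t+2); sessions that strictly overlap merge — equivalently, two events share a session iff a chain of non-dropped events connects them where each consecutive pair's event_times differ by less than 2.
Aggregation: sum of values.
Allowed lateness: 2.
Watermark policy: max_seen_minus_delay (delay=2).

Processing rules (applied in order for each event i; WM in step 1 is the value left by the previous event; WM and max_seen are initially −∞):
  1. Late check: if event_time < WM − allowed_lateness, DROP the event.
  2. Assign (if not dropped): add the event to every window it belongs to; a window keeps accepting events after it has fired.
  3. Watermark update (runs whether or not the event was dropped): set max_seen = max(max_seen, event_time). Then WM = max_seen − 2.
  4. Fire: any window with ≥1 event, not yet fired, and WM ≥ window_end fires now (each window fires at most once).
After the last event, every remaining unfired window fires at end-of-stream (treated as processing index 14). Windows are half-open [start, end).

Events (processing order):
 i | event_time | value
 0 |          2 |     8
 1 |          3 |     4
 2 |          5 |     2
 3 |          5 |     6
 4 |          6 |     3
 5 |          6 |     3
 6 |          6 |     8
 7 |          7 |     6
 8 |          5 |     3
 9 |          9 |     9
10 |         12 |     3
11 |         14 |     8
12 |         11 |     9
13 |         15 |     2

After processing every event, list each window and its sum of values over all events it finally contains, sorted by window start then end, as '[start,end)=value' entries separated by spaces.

[2,5)=12 [5,9)=31 [9,11)=9 [11,14)=12 [14,17)=10

i=0 t=2 v=8: → [2,4); WM=0
i=1 t=3 v=4: → [2,5); WM=1
i=2 t=5 v=2: → [5,7); WM=3
i=3 t=5 v=6: → [5,7); WM=3
i=4 t=6 v=3: → [5,8); WM=4
i=5 t=6 v=3: → [5,8); WM=4
i=6 t=6 v=8: → [5,8); WM=4
i=7 t=7 v=6: → [5,9); WM=5
i=8 t=5 v=3: → [5,9); WM=5
i=9 t=9 v=9: → [9,11); WM=7
i=10 t=12 v=3: → [12,14); WM=10
i=11 t=14 v=8: → [14,16); WM=12
i=12 t=11 v=9: → [11,14); WM=12
i=13 t=15 v=2: → [14,17); WM=13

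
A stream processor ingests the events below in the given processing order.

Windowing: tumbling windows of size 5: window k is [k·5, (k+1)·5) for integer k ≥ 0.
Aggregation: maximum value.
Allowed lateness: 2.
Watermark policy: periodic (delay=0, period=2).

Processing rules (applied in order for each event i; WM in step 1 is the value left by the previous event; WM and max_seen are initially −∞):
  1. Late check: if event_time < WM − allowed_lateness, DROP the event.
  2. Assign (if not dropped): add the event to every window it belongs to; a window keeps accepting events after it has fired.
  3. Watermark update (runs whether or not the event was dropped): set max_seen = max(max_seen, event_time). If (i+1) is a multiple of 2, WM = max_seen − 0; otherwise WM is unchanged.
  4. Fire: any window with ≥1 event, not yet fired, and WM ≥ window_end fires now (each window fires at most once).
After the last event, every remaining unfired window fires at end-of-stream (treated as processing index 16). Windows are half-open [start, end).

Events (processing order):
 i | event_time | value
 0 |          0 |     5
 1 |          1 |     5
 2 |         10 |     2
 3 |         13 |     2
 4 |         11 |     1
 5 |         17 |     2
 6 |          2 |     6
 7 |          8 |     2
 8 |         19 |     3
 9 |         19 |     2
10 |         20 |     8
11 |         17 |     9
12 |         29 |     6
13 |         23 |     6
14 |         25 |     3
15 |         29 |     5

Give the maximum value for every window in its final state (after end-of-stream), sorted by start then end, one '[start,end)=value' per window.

i=0 t=0 v=5: → [0,5); WM=−∞
i=1 t=1 v=5: → [0,5); WM=1
i=2 t=10 v=2: → [10,15); WM=1
i=3 t=13 v=2: → [10,15); WM=13; [0,5) fires=5
i=4 t=11 v=1: → [10,15); WM=13
i=5 t=17 v=2: → [15,20); WM=17; [10,15) fires=2
i=6 t=2 v=6: DROP (t<17-2); WM=17
i=7 t=8 v=2: DROP (t<17-2); WM=17
i=8 t=19 v=3: → [15,20); WM=17
i=9 t=19 v=2: → [15,20); WM=19
i=10 t=20 v=8: → [20,25); WM=19
i=11 t=17 v=9: → [15,20); WM=20; [15,20) fires=9
i=12 t=29 v=6: → [25,30); WM=20
i=13 t=23 v=6: → [20,25); WM=29; [20,25) fires=8
i=14 t=25 v=3: DROP (t<29-2); WM=29
i=15 t=29 v=5: → [25,30); WM=29

[0,5)=5 [10,15)=2 [15,20)=9 [20,25)=8 [25,30)=6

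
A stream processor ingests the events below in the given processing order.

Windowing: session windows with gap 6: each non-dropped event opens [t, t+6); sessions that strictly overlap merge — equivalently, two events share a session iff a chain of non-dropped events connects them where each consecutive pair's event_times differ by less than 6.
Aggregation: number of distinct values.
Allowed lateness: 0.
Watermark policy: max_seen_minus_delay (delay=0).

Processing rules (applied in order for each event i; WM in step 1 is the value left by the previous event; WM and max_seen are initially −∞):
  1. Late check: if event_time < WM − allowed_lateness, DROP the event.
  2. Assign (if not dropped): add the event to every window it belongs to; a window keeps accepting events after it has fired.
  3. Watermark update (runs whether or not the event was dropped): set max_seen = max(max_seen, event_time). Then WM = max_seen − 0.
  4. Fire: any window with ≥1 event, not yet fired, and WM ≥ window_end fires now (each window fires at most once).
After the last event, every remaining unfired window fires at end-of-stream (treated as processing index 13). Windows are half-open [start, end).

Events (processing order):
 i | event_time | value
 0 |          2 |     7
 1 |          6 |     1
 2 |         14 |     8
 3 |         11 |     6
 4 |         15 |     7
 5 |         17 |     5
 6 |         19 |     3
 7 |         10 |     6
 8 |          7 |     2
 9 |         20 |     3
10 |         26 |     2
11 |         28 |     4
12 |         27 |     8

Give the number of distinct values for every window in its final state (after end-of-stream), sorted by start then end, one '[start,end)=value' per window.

[2,12)=2 [14,26)=4 [26,34)=2

i=0 t=2 v=7: → [2,8); WM=2
i=1 t=6 v=1: → [2,12); WM=6
i=2 t=14 v=8: → [14,20); WM=14
i=3 t=11 v=6: DROP (t<14-0); WM=14
i=4 t=15 v=7: → [14,21); WM=15
i=5 t=17 v=5: → [14,23); WM=17
i=6 t=19 v=3: → [14,25); WM=19
i=7 t=10 v=6: DROP (t<19-0); WM=19
i=8 t=7 v=2: DROP (t<19-0); WM=19
i=9 t=20 v=3: → [14,26); WM=20
i=10 t=26 v=2: → [26,32); WM=26
i=11 t=28 v=4: → [26,34); WM=28
i=12 t=27 v=8: DROP (t<28-0); WM=28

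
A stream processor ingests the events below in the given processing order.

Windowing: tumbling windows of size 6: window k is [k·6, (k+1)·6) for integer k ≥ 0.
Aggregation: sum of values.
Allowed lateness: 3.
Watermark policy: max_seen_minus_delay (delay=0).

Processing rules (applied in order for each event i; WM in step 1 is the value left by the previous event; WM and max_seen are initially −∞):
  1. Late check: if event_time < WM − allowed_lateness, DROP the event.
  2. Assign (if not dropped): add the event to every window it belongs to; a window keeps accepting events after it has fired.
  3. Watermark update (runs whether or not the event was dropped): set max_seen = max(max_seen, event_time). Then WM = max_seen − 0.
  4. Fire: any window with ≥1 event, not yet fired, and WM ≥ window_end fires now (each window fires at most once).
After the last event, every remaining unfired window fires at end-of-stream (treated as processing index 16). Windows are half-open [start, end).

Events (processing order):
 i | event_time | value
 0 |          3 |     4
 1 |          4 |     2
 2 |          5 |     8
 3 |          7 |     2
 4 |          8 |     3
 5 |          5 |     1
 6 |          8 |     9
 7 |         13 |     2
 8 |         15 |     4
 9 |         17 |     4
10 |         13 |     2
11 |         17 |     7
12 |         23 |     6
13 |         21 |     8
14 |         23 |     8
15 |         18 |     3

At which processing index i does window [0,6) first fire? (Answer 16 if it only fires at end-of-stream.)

3

i=0 t=3 v=4: → [0,6); WM=3
i=1 t=4 v=2: → [0,6); WM=4
i=2 t=5 v=8: → [0,6); WM=5
i=3 t=7 v=2: → [6,12); WM=7; [0,6) fires=14
i=4 t=8 v=3: → [6,12); WM=8
i=5 t=5 v=1: → [0,6); WM=8
i=6 t=8 v=9: → [6,12); WM=8
i=7 t=13 v=2: → [12,18); WM=13; [6,12) fires=14
i=8 t=15 v=4: → [12,18); WM=15
i=9 t=17 v=4: → [12,18); WM=17
i=10 t=13 v=2: DROP (t<17-3); WM=17
i=11 t=17 v=7: → [12,18); WM=17
i=12 t=23 v=6: → [18,24); WM=23; [12,18) fires=17
i=13 t=21 v=8: → [18,24); WM=23
i=14 t=23 v=8: → [18,24); WM=23
i=15 t=18 v=3: DROP (t<23-3); WM=23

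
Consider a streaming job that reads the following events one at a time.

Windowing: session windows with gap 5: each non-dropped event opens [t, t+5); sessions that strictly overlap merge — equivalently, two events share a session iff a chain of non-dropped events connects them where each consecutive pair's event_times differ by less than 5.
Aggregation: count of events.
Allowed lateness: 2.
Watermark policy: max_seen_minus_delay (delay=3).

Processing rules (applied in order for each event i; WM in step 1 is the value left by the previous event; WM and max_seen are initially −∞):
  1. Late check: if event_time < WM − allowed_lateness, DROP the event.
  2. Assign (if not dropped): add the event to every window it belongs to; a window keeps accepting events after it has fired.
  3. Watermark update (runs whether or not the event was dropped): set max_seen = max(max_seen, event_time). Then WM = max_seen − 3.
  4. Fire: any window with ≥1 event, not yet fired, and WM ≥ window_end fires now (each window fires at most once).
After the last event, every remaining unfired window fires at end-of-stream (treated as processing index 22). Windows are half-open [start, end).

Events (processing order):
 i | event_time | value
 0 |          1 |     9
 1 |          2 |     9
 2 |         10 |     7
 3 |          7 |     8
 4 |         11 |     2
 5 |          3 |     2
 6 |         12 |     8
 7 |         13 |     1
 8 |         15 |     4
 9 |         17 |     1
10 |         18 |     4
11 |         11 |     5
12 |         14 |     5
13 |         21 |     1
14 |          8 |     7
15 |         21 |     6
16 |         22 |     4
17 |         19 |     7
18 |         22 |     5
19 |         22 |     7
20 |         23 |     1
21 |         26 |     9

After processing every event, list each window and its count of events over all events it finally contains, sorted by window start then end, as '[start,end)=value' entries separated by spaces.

i=0 t=1 v=9: → [1,6); WM=-2
i=1 t=2 v=9: → [1,7); WM=-1
i=2 t=10 v=7: → [10,15); WM=7
i=3 t=7 v=8: → [7,15); WM=7
i=4 t=11 v=2: → [7,16); WM=8
i=5 t=3 v=2: DROP (t<8-2); WM=8
i=6 t=12 v=8: → [7,17); WM=9
i=7 t=13 v=1: → [7,18); WM=10
i=8 t=15 v=4: → [7,20); WM=12
i=9 t=17 v=1: → [7,22); WM=14
i=10 t=18 v=4: → [7,23); WM=15
i=11 t=11 v=5: DROP (t<15-2); WM=15
i=12 t=14 v=5: → [7,23); WM=15
i=13 t=21 v=1: → [7,26); WM=18
i=14 t=8 v=7: DROP (t<18-2); WM=18
i=15 t=21 v=6: → [7,26); WM=18
i=16 t=22 v=4: → [7,27); WM=19
i=17 t=19 v=7: → [7,27); WM=19
i=18 t=22 v=5: → [7,27); WM=19
i=19 t=22 v=7: → [7,27); WM=19
i=20 t=23 v=1: → [7,28); WM=20
i=21 t=26 v=9: → [7,31); WM=23

[1,7)=2 [7,31)=17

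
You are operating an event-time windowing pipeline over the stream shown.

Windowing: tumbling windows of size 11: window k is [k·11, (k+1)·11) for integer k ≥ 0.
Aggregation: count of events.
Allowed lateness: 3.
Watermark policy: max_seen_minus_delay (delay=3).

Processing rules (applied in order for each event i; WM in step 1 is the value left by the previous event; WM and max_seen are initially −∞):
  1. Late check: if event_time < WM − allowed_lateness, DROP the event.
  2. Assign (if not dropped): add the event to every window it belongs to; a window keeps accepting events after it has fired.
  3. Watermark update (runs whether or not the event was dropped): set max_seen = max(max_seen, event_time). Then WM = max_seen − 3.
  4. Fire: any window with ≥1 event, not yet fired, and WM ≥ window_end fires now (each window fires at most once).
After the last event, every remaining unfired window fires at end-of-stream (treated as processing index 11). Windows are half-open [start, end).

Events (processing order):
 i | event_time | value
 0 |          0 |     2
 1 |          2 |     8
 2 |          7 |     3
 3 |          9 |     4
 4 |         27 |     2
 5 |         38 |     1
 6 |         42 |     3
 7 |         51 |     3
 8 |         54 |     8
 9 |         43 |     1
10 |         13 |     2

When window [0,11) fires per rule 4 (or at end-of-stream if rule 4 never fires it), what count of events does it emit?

4

i=0 t=0 v=2: → [0,11); WM=-3
i=1 t=2 v=8: → [0,11); WM=-1
i=2 t=7 v=3: → [0,11); WM=4
i=3 t=9 v=4: → [0,11); WM=6
i=4 t=27 v=2: → [22,33); WM=24; [0,11) fires=4
i=5 t=38 v=1: → [33,44); WM=35; [22,33) fires=1
i=6 t=42 v=3: → [33,44); WM=39
i=7 t=51 v=3: → [44,55); WM=48; [33,44) fires=2
i=8 t=54 v=8: → [44,55); WM=51
i=9 t=43 v=1: DROP (t<51-3); WM=51
i=10 t=13 v=2: DROP (t<51-3); WM=51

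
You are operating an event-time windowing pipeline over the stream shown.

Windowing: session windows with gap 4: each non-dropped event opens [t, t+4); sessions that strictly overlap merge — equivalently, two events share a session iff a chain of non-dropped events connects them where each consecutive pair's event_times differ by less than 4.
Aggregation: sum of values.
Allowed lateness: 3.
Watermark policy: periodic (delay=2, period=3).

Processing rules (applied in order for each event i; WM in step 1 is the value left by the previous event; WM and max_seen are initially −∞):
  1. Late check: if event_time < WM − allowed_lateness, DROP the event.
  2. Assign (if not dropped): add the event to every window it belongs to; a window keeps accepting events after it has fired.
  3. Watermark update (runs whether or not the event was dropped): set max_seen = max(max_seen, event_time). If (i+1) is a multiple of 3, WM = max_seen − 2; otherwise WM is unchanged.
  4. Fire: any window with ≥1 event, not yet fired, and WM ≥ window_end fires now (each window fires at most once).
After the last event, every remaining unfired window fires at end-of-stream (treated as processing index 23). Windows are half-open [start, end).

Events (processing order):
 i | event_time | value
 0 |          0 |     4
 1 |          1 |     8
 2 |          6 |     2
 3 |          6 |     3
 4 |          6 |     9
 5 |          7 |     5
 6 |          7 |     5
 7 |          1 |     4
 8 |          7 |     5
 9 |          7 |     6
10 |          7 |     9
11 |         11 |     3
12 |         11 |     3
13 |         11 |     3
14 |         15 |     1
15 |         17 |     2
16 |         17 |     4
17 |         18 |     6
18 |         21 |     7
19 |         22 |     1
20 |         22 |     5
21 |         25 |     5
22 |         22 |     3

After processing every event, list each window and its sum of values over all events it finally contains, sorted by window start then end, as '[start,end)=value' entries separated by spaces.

i=0 t=0 v=4: → [0,4); WM=−∞
i=1 t=1 v=8: → [0,5); WM=−∞
i=2 t=6 v=2: → [6,10); WM=4
i=3 t=6 v=3: → [6,10); WM=4
i=4 t=6 v=9: → [6,10); WM=4
i=5 t=7 v=5: → [6,11); WM=5
i=6 t=7 v=5: → [6,11); WM=5
i=7 t=1 v=4: DROP (t<5-3); WM=5
i=8 t=7 v=5: → [6,11); WM=5
i=9 t=7 v=6: → [6,11); WM=5
i=10 t=7 v=9: → [6,11); WM=5
i=11 t=11 v=3: → [11,15); WM=9
i=12 t=11 v=3: → [11,15); WM=9
i=13 t=11 v=3: → [11,15); WM=9
i=14 t=15 v=1: → [15,19); WM=13
i=15 t=17 v=2: → [15,21); WM=13
i=16 t=17 v=4: → [15,21); WM=13
i=17 t=18 v=6: → [15,22); WM=16
i=18 t=21 v=7: → [15,25); WM=16
i=19 t=22 v=1: → [15,26); WM=16
i=20 t=22 v=5: → [15,26); WM=20
i=21 t=25 v=5: → [15,29); WM=20
i=22 t=22 v=3: → [15,29); WM=20

[0,5)=12 [6,11)=44 [11,15)=9 [15,29)=34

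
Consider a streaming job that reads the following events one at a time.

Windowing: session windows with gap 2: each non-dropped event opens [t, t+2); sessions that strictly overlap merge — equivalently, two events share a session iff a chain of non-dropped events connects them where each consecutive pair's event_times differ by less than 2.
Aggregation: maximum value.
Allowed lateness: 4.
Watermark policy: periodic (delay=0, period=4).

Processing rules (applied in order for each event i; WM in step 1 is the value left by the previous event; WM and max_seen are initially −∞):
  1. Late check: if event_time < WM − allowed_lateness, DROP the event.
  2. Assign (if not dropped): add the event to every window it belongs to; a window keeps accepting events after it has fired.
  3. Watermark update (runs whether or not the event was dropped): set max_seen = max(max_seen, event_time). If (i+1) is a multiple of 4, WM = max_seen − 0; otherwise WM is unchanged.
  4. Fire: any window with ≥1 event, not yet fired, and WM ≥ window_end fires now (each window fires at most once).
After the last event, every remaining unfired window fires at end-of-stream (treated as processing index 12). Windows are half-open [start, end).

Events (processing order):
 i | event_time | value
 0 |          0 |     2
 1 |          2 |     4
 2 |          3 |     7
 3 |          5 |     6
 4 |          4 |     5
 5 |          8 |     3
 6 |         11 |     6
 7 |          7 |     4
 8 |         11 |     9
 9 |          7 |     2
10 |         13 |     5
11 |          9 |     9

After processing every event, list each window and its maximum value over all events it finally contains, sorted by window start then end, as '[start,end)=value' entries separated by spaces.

[0,2)=2 [2,7)=7 [7,11)=9 [11,13)=9 [13,15)=5

i=0 t=0 v=2: → [0,2); WM=−∞
i=1 t=2 v=4: → [2,4); WM=−∞
i=2 t=3 v=7: → [2,5); WM=−∞
i=3 t=5 v=6: → [5,7); WM=5
i=4 t=4 v=5: → [2,7); WM=5
i=5 t=8 v=3: → [8,10); WM=5
i=6 t=11 v=6: → [11,13); WM=5
i=7 t=7 v=4: → [7,10); WM=11
i=8 t=11 v=9: → [11,13); WM=11
i=9 t=7 v=2: → [7,10); WM=11
i=10 t=13 v=5: → [13,15); WM=11
i=11 t=9 v=9: → [7,11); WM=13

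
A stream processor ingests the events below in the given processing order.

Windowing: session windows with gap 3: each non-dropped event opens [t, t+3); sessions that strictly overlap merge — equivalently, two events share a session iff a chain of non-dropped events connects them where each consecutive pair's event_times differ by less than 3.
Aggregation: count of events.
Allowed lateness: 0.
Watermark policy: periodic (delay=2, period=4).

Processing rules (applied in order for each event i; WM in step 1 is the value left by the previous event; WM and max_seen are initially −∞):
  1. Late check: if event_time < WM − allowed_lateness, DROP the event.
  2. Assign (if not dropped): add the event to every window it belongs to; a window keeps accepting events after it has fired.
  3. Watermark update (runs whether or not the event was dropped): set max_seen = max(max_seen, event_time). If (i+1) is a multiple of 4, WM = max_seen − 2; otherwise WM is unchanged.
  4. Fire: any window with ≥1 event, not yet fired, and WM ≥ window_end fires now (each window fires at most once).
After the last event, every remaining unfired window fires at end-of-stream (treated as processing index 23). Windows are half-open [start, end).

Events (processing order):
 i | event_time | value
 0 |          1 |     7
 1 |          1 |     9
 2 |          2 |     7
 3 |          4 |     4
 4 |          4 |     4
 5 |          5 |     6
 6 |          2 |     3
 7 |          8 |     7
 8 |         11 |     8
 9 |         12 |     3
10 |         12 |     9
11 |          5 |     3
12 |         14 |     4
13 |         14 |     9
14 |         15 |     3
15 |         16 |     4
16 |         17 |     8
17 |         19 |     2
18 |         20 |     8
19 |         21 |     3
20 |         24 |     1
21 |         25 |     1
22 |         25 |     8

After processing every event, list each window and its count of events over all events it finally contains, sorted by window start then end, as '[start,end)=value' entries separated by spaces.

i=0 t=1 v=7: → [1,4); WM=−∞
i=1 t=1 v=9: → [1,4); WM=−∞
i=2 t=2 v=7: → [1,5); WM=−∞
i=3 t=4 v=4: → [1,7); WM=2
i=4 t=4 v=4: → [1,7); WM=2
i=5 t=5 v=6: → [1,8); WM=2
i=6 t=2 v=3: → [1,8); WM=2
i=7 t=8 v=7: → [8,11); WM=6
i=8 t=11 v=8: → [11,14); WM=6
i=9 t=12 v=3: → [11,15); WM=6
i=10 t=12 v=9: → [11,15); WM=6
i=11 t=5 v=3: DROP (t<6-0); WM=10
i=12 t=14 v=4: → [11,17); WM=10
i=13 t=14 v=9: → [11,17); WM=10
i=14 t=15 v=3: → [11,18); WM=10
i=15 t=16 v=4: → [11,19); WM=14
i=16 t=17 v=8: → [11,20); WM=14
i=17 t=19 v=2: → [11,22); WM=14
i=18 t=20 v=8: → [11,23); WM=14
i=19 t=21 v=3: → [11,24); WM=19
i=20 t=24 v=1: → [24,27); WM=19
i=21 t=25 v=1: → [24,28); WM=19
i=22 t=25 v=8: → [24,28); WM=19

[1,8)=7 [8,11)=1 [11,24)=11 [24,28)=3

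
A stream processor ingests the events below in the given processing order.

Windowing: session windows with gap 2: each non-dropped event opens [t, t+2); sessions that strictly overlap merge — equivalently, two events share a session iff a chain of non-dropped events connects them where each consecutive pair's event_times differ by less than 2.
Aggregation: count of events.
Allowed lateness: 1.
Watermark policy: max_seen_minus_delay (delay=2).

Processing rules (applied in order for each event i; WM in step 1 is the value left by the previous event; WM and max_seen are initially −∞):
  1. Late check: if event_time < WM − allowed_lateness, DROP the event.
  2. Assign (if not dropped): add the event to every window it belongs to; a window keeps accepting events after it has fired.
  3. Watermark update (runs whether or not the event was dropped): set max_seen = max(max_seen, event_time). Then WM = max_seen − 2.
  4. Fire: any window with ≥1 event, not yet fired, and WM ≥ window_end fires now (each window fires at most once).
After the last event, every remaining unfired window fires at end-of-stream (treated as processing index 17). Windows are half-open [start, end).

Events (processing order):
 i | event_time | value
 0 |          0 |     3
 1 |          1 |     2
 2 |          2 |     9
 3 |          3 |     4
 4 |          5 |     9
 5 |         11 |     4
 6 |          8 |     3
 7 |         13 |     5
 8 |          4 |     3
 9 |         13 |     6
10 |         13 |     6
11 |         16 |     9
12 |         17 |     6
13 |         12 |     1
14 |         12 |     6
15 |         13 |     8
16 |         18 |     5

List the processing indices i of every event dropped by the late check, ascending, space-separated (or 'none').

i=0 t=0 v=3: → [0,2); WM=-2
i=1 t=1 v=2: → [0,3); WM=-1
i=2 t=2 v=9: → [0,4); WM=0
i=3 t=3 v=4: → [0,5); WM=1
i=4 t=5 v=9: → [5,7); WM=3
i=5 t=11 v=4: → [11,13); WM=9
i=6 t=8 v=3: → [8,10); WM=9
i=7 t=13 v=5: → [13,15); WM=11
i=8 t=4 v=3: DROP (t<11-1); WM=11
i=9 t=13 v=6: → [13,15); WM=11
i=10 t=13 v=6: → [13,15); WM=11
i=11 t=16 v=9: → [16,18); WM=14
i=12 t=17 v=6: → [16,19); WM=15
i=13 t=12 v=1: DROP (t<15-1); WM=15
i=14 t=12 v=6: DROP (t<15-1); WM=15
i=15 t=13 v=8: DROP (t<15-1); WM=15
i=16 t=18 v=5: → [16,20); WM=16

8 13 14 15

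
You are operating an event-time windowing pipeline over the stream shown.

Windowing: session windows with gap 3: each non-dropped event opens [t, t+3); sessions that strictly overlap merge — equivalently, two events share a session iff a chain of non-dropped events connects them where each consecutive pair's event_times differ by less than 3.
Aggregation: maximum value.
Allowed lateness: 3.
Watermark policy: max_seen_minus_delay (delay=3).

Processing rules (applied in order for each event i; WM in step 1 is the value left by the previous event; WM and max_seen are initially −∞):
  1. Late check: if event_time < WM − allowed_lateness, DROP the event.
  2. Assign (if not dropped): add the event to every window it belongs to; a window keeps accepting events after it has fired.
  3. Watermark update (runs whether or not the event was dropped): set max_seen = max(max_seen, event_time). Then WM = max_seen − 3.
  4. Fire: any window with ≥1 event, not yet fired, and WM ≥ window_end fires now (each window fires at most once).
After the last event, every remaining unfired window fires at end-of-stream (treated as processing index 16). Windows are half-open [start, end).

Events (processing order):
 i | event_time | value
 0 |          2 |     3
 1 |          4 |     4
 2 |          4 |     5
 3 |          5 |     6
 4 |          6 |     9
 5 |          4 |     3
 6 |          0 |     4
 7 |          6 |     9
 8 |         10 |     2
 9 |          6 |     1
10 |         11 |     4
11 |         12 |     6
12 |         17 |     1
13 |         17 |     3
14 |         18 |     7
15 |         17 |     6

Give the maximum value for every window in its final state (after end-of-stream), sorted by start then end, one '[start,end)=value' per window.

i=0 t=2 v=3: → [2,5); WM=-1
i=1 t=4 v=4: → [2,7); WM=1
i=2 t=4 v=5: → [2,7); WM=1
i=3 t=5 v=6: → [2,8); WM=2
i=4 t=6 v=9: → [2,9); WM=3
i=5 t=4 v=3: → [2,9); WM=3
i=6 t=0 v=4: → [0,9); WM=3
i=7 t=6 v=9: → [0,9); WM=3
i=8 t=10 v=2: → [10,13); WM=7
i=9 t=6 v=1: → [0,9); WM=7
i=10 t=11 v=4: → [10,14); WM=8
i=11 t=12 v=6: → [10,15); WM=9
i=12 t=17 v=1: → [17,20); WM=14
i=13 t=17 v=3: → [17,20); WM=14
i=14 t=18 v=7: → [17,21); WM=15
i=15 t=17 v=6: → [17,21); WM=15

[0,9)=9 [10,15)=6 [17,21)=7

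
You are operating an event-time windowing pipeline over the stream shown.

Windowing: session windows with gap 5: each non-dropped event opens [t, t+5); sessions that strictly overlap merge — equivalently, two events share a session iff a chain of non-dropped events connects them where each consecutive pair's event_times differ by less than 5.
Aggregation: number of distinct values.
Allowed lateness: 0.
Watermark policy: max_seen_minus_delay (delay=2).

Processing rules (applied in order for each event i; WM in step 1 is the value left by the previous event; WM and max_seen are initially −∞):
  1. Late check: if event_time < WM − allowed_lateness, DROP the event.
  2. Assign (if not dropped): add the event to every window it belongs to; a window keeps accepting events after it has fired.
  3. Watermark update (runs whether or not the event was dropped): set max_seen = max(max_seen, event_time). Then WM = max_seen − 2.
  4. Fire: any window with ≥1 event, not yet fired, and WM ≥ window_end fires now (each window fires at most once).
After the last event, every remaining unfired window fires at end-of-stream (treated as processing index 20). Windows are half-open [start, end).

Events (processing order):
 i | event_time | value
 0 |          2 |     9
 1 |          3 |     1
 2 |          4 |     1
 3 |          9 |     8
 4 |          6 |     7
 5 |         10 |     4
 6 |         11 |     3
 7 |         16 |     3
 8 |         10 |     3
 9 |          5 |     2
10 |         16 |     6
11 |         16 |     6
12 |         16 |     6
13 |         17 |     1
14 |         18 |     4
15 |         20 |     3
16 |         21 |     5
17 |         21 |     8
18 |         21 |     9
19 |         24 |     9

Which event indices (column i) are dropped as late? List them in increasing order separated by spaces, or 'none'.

i=0 t=2 v=9: → [2,7); WM=0
i=1 t=3 v=1: → [2,8); WM=1
i=2 t=4 v=1: → [2,9); WM=2
i=3 t=9 v=8: → [9,14); WM=7
i=4 t=6 v=7: DROP (t<7-0); WM=7
i=5 t=10 v=4: → [9,15); WM=8
i=6 t=11 v=3: → [9,16); WM=9
i=7 t=16 v=3: → [16,21); WM=14
i=8 t=10 v=3: DROP (t<14-0); WM=14
i=9 t=5 v=2: DROP (t<14-0); WM=14
i=10 t=16 v=6: → [16,21); WM=14
i=11 t=16 v=6: → [16,21); WM=14
i=12 t=16 v=6: → [16,21); WM=14
i=13 t=17 v=1: → [16,22); WM=15
i=14 t=18 v=4: → [16,23); WM=16
i=15 t=20 v=3: → [16,25); WM=18
i=16 t=21 v=5: → [16,26); WM=19
i=17 t=21 v=8: → [16,26); WM=19
i=18 t=21 v=9: → [16,26); WM=19
i=19 t=24 v=9: → [16,29); WM=22

4 8 9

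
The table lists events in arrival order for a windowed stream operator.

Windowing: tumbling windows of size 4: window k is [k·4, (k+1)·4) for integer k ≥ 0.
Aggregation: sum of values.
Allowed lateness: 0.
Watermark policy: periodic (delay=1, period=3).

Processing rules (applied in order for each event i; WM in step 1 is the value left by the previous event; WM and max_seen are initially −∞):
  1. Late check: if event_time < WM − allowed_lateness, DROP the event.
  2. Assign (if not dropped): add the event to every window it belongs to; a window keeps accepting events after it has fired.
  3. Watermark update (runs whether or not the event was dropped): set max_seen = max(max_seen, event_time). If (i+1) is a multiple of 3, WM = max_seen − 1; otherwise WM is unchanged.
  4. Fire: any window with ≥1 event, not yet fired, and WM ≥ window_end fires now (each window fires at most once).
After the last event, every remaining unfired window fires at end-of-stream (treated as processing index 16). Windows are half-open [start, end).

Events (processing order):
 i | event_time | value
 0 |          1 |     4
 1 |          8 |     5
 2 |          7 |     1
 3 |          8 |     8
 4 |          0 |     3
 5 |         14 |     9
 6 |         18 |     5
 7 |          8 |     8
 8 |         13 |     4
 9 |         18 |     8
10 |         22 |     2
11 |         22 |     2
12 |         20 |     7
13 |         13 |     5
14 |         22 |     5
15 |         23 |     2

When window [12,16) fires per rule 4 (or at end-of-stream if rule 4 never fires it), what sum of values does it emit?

13

i=0 t=1 v=4: → [0,4); WM=−∞
i=1 t=8 v=5: → [8,12); WM=−∞
i=2 t=7 v=1: → [4,8); WM=7; [0,4) fires=4
i=3 t=8 v=8: → [8,12); WM=7
i=4 t=0 v=3: DROP (t<7-0); WM=7
i=5 t=14 v=9: → [12,16); WM=13; [4,8) fires=1 [8,12) fires=13
i=6 t=18 v=5: → [16,20); WM=13
i=7 t=8 v=8: DROP (t<13-0); WM=13
i=8 t=13 v=4: → [12,16); WM=17; [12,16) fires=13
i=9 t=18 v=8: → [16,20); WM=17
i=10 t=22 v=2: → [20,24); WM=17
i=11 t=22 v=2: → [20,24); WM=21; [16,20) fires=13
i=12 t=20 v=7: DROP (t<21-0); WM=21
i=13 t=13 v=5: DROP (t<21-0); WM=21
i=14 t=22 v=5: → [20,24); WM=21
i=15 t=23 v=2: → [20,24); WM=21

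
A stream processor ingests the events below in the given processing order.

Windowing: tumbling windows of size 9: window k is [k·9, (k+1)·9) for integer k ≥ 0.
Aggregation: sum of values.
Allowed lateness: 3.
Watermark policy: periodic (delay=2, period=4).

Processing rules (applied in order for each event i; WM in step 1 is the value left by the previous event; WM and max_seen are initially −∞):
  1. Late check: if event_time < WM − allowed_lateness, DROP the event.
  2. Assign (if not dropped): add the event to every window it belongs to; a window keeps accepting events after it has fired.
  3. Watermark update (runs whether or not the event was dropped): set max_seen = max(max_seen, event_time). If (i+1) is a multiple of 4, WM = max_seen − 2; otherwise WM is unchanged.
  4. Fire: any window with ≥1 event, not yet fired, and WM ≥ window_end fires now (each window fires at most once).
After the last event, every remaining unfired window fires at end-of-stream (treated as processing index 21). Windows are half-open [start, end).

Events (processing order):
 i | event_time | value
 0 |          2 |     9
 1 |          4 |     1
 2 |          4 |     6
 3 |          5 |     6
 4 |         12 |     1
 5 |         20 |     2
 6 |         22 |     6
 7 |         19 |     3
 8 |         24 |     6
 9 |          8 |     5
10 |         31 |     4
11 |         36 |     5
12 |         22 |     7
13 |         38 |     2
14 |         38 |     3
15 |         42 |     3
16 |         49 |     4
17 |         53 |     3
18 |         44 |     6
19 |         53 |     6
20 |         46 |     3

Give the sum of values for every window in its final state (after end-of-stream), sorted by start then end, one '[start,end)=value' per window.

[0,9)=22 [9,18)=1 [18,27)=17 [27,36)=4 [36,45)=19 [45,54)=13

i=0 t=2 v=9: → [0,9); WM=−∞
i=1 t=4 v=1: → [0,9); WM=−∞
i=2 t=4 v=6: → [0,9); WM=−∞
i=3 t=5 v=6: → [0,9); WM=3
i=4 t=12 v=1: → [9,18); WM=3
i=5 t=20 v=2: → [18,27); WM=3
i=6 t=22 v=6: → [18,27); WM=3
i=7 t=19 v=3: → [18,27); WM=20; [0,9) fires=22 [9,18) fires=1
i=8 t=24 v=6: → [18,27); WM=20
i=9 t=8 v=5: DROP (t<20-3); WM=20
i=10 t=31 v=4: → [27,36); WM=20
i=11 t=36 v=5: → [36,45); WM=34; [18,27) fires=17
i=12 t=22 v=7: DROP (t<34-3); WM=34
i=13 t=38 v=2: → [36,45); WM=34
i=14 t=38 v=3: → [36,45); WM=34
i=15 t=42 v=3: → [36,45); WM=40; [27,36) fires=4
i=16 t=49 v=4: → [45,54); WM=40
i=17 t=53 v=3: → [45,54); WM=40
i=18 t=44 v=6: → [36,45); WM=40
i=19 t=53 v=6: → [45,54); WM=51; [36,45) fires=19
i=20 t=46 v=3: DROP (t<51-3); WM=51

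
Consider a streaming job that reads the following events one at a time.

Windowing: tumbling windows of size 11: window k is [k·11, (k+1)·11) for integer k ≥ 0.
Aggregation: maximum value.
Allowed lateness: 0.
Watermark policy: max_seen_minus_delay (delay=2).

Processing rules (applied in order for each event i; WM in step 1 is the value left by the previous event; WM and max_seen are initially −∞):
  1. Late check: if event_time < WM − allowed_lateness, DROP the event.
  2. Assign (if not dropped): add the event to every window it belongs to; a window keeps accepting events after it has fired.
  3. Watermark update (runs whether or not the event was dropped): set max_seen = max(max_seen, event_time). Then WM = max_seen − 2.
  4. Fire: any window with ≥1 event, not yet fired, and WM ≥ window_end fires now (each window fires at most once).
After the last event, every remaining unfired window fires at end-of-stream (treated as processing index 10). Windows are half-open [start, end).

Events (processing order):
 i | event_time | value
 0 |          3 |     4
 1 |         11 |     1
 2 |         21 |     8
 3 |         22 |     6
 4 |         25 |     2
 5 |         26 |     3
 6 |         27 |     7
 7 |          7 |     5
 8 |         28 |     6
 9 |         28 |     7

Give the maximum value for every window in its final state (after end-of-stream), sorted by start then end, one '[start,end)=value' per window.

i=0 t=3 v=4: → [0,11); WM=1
i=1 t=11 v=1: → [11,22); WM=9
i=2 t=21 v=8: → [11,22); WM=19; [0,11) fires=4
i=3 t=22 v=6: → [22,33); WM=20
i=4 t=25 v=2: → [22,33); WM=23; [11,22) fires=8
i=5 t=26 v=3: → [22,33); WM=24
i=6 t=27 v=7: → [22,33); WM=25
i=7 t=7 v=5: DROP (t<25-0); WM=25
i=8 t=28 v=6: → [22,33); WM=26
i=9 t=28 v=7: → [22,33); WM=26

[0,11)=4 [11,22)=8 [22,33)=7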